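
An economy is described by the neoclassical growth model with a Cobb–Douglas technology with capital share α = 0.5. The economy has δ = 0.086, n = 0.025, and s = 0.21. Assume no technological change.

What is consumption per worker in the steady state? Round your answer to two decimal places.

Steady state requires s·f(k) = (n + δ)·k, i.e. s·k^α = (n + δ)·k.
Rearranging, k^(1−α) = s / (n + δ).
k^0.5 = 0.21 / (0.025 + 0.086) = 0.21 / 0.111 = 1.8919
k* = 1.8919^(1/0.5) ≈ 3.5793
y* = (k*)^α = 3.5793^0.5 ≈ 1.8919
c* = (1 − s)·y* = (1 − 0.21) × 1.8919 ≈ 1.4946

c* ≈ 1.49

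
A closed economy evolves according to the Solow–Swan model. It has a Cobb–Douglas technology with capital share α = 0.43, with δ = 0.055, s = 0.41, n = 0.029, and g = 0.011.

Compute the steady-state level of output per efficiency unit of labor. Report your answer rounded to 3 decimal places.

Steady state requires s·f(k) = (n + g + δ)·k, i.e. s·k^α = (n + g + δ)·k.
Dividing both sides by k: k^(1−α) = s / (n + g + δ).
k^0.57 = 0.41 / (0.029 + 0.011 + 0.055) = 0.41 / 0.095 = 4.3158
k* = 4.3158^(1/0.57) ≈ 13.0060
y* = (k*)^α = 13.0060^0.43 ≈ 3.0136

y* = 3.014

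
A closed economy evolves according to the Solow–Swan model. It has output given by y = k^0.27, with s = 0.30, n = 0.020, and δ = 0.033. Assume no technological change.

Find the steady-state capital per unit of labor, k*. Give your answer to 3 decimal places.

k* ≈ 10.747

In steady state, investment equals break-even investment: s·k^α = (n + δ)·k.
Rearranging, k^(1−α) = s / (n + δ).
k^0.73 = 0.30 / (0.020 + 0.033) = 0.30 / 0.053 = 5.6604
k* = 5.6604^(1/0.73) ≈ 10.7473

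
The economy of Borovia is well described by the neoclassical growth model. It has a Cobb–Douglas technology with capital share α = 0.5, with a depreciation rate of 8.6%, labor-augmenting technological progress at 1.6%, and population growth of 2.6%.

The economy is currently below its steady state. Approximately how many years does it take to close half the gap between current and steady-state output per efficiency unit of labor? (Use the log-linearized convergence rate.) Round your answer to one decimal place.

Near the steady state the convergence rate is λ = (1 − α)(n + g + δ).
λ = (1 − 0.5) × 0.128 = 0.5 × 0.128 = 0.0640
Half-life = ln 2 / λ = 0.6931 / 0.0640 ≈ 10.83 years

about 10.8 years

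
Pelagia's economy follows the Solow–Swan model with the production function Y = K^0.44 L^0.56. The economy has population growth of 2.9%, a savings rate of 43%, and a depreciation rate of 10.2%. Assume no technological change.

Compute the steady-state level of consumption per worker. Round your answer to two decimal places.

In steady state, investment equals break-even investment: s·k^α = (n + δ)·k.
Dividing both sides by k: k^(1−α) = s / (n + δ).
k^0.56 = 0.43 / (0.029 + 0.102) = 0.43 / 0.131 = 3.2824
k* = 3.2824^(1/0.56) ≈ 8.3516
y* = (k*)^α = 8.3516^0.44 ≈ 2.5444
c* = (1 − s)·y* = (1 − 0.43) × 2.5444 ≈ 1.4503

c* = 1.45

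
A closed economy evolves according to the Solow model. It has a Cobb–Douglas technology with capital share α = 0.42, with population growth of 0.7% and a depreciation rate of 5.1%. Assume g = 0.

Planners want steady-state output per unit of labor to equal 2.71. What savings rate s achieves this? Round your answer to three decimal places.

s ≈ 0.230

At the steady state, Δk = 0, so s·k^α = (n + δ)·k.
Since y* = [s/(n + δ)]^(α/(1−α)), we have s/(n + δ) = (y*)^((1−α)/α) = 2.71^1.381 = 3.9621.
Therefore s = 3.9621 × (n + δ) = 3.9621 × 0.058 = 0.2298.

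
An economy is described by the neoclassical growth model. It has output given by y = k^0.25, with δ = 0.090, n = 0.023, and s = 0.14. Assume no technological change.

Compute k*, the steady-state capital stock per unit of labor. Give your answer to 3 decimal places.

Steady state requires s·f(k) = (n + δ)·k, i.e. s·k^α = (n + δ)·k.
Rearranging, k^(1−α) = s / (n + δ).
k^0.75 = 0.14 / (0.023 + 0.090) = 0.14 / 0.113 = 1.2389
k* = 1.2389^(1/0.75) ≈ 1.3306

k* = 1.331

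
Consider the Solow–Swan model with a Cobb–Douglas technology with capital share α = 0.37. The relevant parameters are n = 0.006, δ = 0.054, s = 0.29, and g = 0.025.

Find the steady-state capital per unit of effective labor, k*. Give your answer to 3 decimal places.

k* ≈ 7.015

In steady state, investment equals break-even investment: s·k^α = (n + g + δ)·k.
Dividing both sides by k: k^(1−α) = s / (n + g + δ).
k^0.63 = 0.29 / (0.006 + 0.025 + 0.054) = 0.29 / 0.085 = 3.4118
k* = 3.4118^(1/0.63) ≈ 7.0146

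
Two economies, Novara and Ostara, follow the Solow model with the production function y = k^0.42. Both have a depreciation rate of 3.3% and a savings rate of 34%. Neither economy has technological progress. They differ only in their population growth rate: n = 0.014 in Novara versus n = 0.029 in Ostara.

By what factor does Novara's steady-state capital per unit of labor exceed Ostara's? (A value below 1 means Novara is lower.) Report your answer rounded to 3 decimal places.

Steady-state k* = [s/(n + δ)]^(1/(1−α)), so the ratio is [ (s_N/(n + δ)_N) / (s_O/(n + δ)_O) ]^1.7241.
s_N/(n + δ)_N = 0.34/0.047 = 7.2340; s_O/(n + δ)_O = 0.34/0.062 = 5.4839.
Ratio = (7.2340/5.4839)^1.7241 = 1.3191^1.7241 ≈ 1.6120

ratio ≈ 1.612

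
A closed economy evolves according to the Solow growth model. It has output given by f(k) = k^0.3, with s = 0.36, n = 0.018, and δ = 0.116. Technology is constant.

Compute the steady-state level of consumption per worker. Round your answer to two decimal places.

c* ≈ 0.98

At the steady state, Δk = 0, so s·k^α = (n + δ)·k.
Dividing both sides by k: k^(1−α) = s / (n + δ).
k^0.7 = 0.36 / (0.018 + 0.116) = 0.36 / 0.134 = 2.6866
k* = 2.6866^(1/0.7) ≈ 4.1034
y* = (k*)^α = 4.1034^0.3 ≈ 1.5274
c* = (1 − s)·y* = (1 − 0.36) × 1.5274 ≈ 0.9775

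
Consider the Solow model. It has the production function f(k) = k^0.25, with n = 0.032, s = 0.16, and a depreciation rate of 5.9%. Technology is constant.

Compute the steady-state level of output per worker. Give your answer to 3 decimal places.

At the steady state, Δk = 0, so s·k^α = (n + δ)·k.
Dividing both sides by k: k^(1−α) = s / (n + δ).
k^0.75 = 0.16 / (0.032 + 0.059) = 0.16 / 0.091 = 1.7582
k* = 1.7582^(1/0.75) ≈ 2.1221
y* = (k*)^α = 2.1221^0.25 ≈ 1.2070

y* ≈ 1.207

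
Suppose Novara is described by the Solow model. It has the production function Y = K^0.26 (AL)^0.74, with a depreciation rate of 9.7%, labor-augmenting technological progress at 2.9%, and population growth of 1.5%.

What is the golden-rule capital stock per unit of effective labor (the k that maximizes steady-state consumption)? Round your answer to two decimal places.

The golden rule sets f'(k) = n + g + δ, i.e. α·k^(α−1) = n + g + δ.
So k^(1−α) = α / (n + g + δ) = 0.26 / 0.141 = 1.8440.
k_gold = 1.8440^(1/0.74) ≈ 2.2863

k_gold ≈ 2.29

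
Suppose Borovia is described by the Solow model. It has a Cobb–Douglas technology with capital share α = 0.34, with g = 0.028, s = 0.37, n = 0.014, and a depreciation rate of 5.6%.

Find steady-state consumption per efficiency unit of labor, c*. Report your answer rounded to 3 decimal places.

c* = 1.249

At the steady state, Δk = 0, so s·k^α = (n + g + δ)·k.
Dividing both sides by k: k^(1−α) = s / (n + g + δ).
k^0.66 = 0.37 / (0.014 + 0.028 + 0.056) = 0.37 / 0.098 = 3.7755
k* = 3.7755^(1/0.66) ≈ 7.4852
y* = (k*)^α = 7.4852^0.34 ≈ 1.9826
c* = (1 − s)·y* = (1 − 0.37) × 1.9826 ≈ 1.2490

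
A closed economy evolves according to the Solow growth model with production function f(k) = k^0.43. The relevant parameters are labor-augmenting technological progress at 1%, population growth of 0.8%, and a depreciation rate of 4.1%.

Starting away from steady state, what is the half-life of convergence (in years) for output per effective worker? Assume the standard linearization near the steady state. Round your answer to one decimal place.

Near the steady state the convergence rate is λ = (1 − α)(n + g + δ).
λ = (1 − 0.43) × 0.059 = 0.57 × 0.059 = 0.03363
Half-life = ln 2 / λ = 0.6931 / 0.03363 ≈ 20.61 years

about 20.6 years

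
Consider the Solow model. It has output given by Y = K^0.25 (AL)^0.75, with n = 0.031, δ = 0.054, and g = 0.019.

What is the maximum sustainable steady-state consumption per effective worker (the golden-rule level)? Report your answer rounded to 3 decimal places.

At the golden rule, f'(k) = n + g + δ, so α·k^(α−1) = n + g + δ and k_gold = (α/(n + g + δ))^(1/(1−α)).
k_gold = (0.25/0.104)^(1/0.75) = 2.4038^1.3333 ≈ 3.2200
c_gold = f(k_gold) − (n + g + δ)·k_gold = 1.3396 − 0.104×3.2200 ≈ 1.0047

c_gold ≈ 1.005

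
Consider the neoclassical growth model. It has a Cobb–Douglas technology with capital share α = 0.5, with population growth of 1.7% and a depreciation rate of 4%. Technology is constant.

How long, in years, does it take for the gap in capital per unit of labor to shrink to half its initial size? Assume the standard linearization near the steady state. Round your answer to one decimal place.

about 24.3 years

Near the steady state the convergence rate is λ = (1 − α)(n + δ).
λ = (1 − 0.5) × 0.057 = 0.5 × 0.057 = 0.0285
Half-life = ln 2 / λ = 0.6931 / 0.0285 ≈ 24.32 years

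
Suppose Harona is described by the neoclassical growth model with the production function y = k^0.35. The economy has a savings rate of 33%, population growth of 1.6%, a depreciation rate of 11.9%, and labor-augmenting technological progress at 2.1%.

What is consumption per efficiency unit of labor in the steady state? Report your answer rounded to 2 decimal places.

c* = 1.00

At the steady state, Δk = 0, so s·k^α = (n + g + δ)·k.
Dividing both sides by k: k^(1−α) = s / (n + g + δ).
k^0.65 = 0.33 / (0.016 + 0.021 + 0.119) = 0.33 / 0.156 = 2.1154
k* = 2.1154^(1/0.65) ≈ 3.1667
y* = (k*)^α = 3.1667^0.35 ≈ 1.4970
c* = (1 − s)·y* = (1 − 0.33) × 1.4970 ≈ 1.0030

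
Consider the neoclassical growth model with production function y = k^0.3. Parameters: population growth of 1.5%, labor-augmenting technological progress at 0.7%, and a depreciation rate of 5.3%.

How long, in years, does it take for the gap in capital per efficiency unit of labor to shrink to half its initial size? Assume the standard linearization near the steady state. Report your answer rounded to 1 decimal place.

Near the steady state the convergence rate is λ = (1 − α)(n + g + δ).
λ = (1 − 0.3) × 0.075 = 0.7 × 0.075 = 0.0525
Half-life = ln 2 / λ = 0.6931 / 0.0525 ≈ 13.20 years

about 13.2 years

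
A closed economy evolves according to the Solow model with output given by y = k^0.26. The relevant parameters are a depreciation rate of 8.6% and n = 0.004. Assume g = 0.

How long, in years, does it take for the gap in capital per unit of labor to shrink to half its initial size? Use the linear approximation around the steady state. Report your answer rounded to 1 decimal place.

Near the steady state the convergence rate is λ = (1 − α)(n + δ).
λ = (1 − 0.26) × 0.090 = 0.74 × 0.090 = 0.0666
Half-life = ln 2 / λ = 0.6931 / 0.0666 ≈ 10.41 years

half-life ≈ 10.4 years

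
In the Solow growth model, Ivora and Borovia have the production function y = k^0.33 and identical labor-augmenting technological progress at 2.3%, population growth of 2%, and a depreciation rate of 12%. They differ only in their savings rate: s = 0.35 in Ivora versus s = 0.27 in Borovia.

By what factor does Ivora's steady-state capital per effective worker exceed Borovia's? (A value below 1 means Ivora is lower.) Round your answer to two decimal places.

k*_I / k*_B ≈ 1.47

Steady-state k* = [s/(n + g + δ)]^(1/(1−α)), so the ratio is [ (s_I/(n + g + δ)_I) / (s_B/(n + g + δ)_B) ]^1.4925.
s_I/(n + g + δ)_I = 0.35/0.163 = 2.1472; s_B/(n + g + δ)_B = 0.27/0.163 = 1.6564.
Ratio = (2.1472/1.6564)^1.4925 = 1.2963^1.4925 ≈ 1.4730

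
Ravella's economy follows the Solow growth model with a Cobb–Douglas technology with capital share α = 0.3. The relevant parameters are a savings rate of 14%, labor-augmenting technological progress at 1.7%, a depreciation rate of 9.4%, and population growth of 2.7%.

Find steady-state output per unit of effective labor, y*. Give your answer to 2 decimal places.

y* = 1.01

Steady state requires s·f(k) = (n + g + δ)·k, i.e. s·k^α = (n + g + δ)·k.
Rearranging, k^(1−α) = s / (n + g + δ).
k^0.7 = 0.14 / (0.027 + 0.017 + 0.094) = 0.14 / 0.138 = 1.0145
k* = 1.0145^(1/0.7) ≈ 1.0208
y* = (k*)^α = 1.0208^0.3 ≈ 1.0062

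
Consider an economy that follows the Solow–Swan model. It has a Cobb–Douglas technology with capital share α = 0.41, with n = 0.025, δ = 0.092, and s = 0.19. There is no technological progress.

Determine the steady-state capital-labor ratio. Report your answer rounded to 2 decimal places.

k* ≈ 2.27

At the steady state, Δk = 0, so s·k^α = (n + δ)·k.
Dividing both sides by k: k^(1−α) = s / (n + δ).
k^0.59 = 0.19 / (0.025 + 0.092) = 0.19 / 0.117 = 1.6239
k* = 1.6239^(1/0.59) ≈ 2.2745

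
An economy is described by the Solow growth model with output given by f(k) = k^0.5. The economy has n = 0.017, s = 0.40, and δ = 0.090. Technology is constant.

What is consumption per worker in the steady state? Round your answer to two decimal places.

Steady state requires s·f(k) = (n + δ)·k, i.e. s·k^α = (n + δ)·k.
Rearranging, k^(1−α) = s / (n + δ).
k^0.5 = 0.40 / (0.017 + 0.090) = 0.40 / 0.107 = 3.7383
k* = 3.7383^(1/0.5) ≈ 13.9749
y* = (k*)^α = 13.9749^0.5 ≈ 3.7383
c* = (1 − s)·y* = (1 − 0.40) × 3.7383 ≈ 2.2430

c* = 2.24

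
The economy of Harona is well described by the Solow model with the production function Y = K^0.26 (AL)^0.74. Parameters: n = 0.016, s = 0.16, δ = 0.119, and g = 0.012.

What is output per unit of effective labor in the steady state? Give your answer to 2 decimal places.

y* ≈ 1.03

At the steady state, Δk = 0, so s·k^α = (n + g + δ)·k.
Dividing both sides by k: k^(1−α) = s / (n + g + δ).
k^0.74 = 0.16 / (0.016 + 0.012 + 0.119) = 0.16 / 0.147 = 1.0884
k* = 1.0884^(1/0.74) ≈ 1.1213
y* = (k*)^α = 1.1213^0.26 ≈ 1.0302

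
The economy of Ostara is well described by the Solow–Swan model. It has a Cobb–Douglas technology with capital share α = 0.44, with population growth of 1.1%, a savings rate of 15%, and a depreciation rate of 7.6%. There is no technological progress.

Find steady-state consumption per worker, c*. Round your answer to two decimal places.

c* ≈ 1.30

In steady state, investment equals break-even investment: s·k^α = (n + δ)·k.
Rearranging, k^(1−α) = s / (n + δ).
k^0.56 = 0.15 / (0.011 + 0.076) = 0.15 / 0.087 = 1.7241
k* = 1.7241^(1/0.56) ≈ 2.6450
y* = (k*)^α = 2.6450^0.44 ≈ 1.5341
c* = (1 − s)·y* = (1 − 0.15) × 1.5341 ≈ 1.3040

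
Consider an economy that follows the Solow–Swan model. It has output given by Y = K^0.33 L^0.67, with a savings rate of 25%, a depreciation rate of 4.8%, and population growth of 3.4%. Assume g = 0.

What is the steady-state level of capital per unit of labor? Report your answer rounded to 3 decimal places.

At the steady state, Δk = 0, so s·k^α = (n + δ)·k.
Dividing both sides by k: k^(1−α) = s / (n + δ).
k^0.67 = 0.25 / (0.034 + 0.048) = 0.25 / 0.082 = 3.0488
k* = 3.0488^(1/0.67) ≈ 5.2794

k* ≈ 5.279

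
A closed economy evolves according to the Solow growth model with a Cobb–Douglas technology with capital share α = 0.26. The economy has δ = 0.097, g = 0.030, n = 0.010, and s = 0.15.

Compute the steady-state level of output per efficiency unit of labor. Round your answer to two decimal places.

y* = 1.03

In steady state, investment equals break-even investment: s·k^α = (n + g + δ)·k.
Rearranging, k^(1−α) = s / (n + g + δ).
k^0.74 = 0.15 / (0.010 + 0.030 + 0.097) = 0.15 / 0.137 = 1.0949
k* = 1.0949^(1/0.74) ≈ 1.1303
y* = (k*)^α = 1.1303^0.26 ≈ 1.0324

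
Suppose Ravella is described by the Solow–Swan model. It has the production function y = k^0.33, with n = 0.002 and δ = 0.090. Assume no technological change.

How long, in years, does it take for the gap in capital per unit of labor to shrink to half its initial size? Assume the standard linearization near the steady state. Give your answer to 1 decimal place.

Near the steady state the convergence rate is λ = (1 − α)(n + δ).
λ = (1 − 0.33) × 0.092 = 0.67 × 0.092 = 0.06164
Half-life = ln 2 / λ = 0.6931 / 0.06164 ≈ 11.24 years

half-life ≈ 11.2 years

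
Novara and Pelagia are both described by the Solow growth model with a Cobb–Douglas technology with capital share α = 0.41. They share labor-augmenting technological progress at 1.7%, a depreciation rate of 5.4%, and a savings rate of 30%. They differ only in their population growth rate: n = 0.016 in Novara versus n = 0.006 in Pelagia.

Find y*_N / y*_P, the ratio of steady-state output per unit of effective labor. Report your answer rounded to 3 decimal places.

Steady-state y* = [s/(n + g + δ)]^(α/(1−α)), so the ratio is [ (s_N/(n + g + δ)_N) / (s_P/(n + g + δ)_P) ]^0.6949.
s_N/(n + g + δ)_N = 0.30/0.087 = 3.4483; s_P/(n + g + δ)_P = 0.30/0.077 = 3.8961.
Ratio = (3.4483/3.8961)^0.6949 = 0.8851^0.6949 ≈ 0.9187

y*_N / y*_P ≈ 0.919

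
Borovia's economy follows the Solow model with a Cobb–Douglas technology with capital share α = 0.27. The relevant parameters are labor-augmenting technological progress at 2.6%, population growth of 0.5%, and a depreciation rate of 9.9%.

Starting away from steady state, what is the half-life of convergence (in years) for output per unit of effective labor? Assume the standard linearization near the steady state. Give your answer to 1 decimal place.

t_½ ≈ 7.3 years

Near the steady state the convergence rate is λ = (1 − α)(n + g + δ).
λ = (1 − 0.27) × 0.130 = 0.73 × 0.130 = 0.0949
Half-life = ln 2 / λ = 0.6931 / 0.0949 ≈ 7.30 years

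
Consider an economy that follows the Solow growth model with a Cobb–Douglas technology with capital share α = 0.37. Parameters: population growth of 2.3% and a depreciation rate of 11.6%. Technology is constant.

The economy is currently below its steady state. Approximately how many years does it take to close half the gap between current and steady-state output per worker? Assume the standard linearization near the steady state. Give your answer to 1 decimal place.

Near the steady state the convergence rate is λ = (1 − α)(n + δ).
λ = (1 − 0.37) × 0.139 = 0.63 × 0.139 = 0.08757
Half-life = ln 2 / λ = 0.6931 / 0.08757 ≈ 7.91 years

about 7.9 years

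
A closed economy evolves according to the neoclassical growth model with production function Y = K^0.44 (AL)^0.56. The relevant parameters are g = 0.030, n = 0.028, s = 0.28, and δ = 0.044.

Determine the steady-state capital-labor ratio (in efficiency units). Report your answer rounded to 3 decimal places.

Steady state requires s·f(k) = (n + g + δ)·k, i.e. s·k^α = (n + g + δ)·k.
Dividing both sides by k: k^(1−α) = s / (n + g + δ).
k^0.56 = 0.28 / (0.028 + 0.030 + 0.044) = 0.28 / 0.102 = 2.7451
k* = 2.7451^(1/0.56) ≈ 6.0693

k* = 6.069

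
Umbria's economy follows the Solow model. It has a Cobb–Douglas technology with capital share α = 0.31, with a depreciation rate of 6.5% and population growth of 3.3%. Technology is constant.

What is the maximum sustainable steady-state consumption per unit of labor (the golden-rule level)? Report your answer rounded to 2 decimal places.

At the golden rule, f'(k) = n + δ, so α·k^(α−1) = n + δ and k_gold = (α/(n + δ))^(1/(1−α)).
k_gold = (0.31/0.098)^(1/0.69) = 3.1633^1.4493 ≈ 5.3071
c_gold = f(k_gold) − (n + δ)·k_gold = 1.6777 − 0.098×5.3071 ≈ 1.1576

c_gold ≈ 1.16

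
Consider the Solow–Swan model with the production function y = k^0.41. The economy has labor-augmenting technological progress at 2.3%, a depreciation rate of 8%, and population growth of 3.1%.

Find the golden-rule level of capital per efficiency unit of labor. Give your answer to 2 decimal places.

The golden rule sets f'(k) = n + g + δ, i.e. α·k^(α−1) = n + g + δ.
So k^(1−α) = α / (n + g + δ) = 0.41 / 0.134 = 3.0597.
k_gold = 3.0597^(1/0.59) ≈ 6.6556

k_gold ≈ 6.66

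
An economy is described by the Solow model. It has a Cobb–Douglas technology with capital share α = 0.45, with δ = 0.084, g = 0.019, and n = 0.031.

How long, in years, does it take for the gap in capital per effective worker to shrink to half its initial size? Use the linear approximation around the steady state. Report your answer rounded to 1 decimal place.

half-life ≈ 9.4 years

Near the steady state the convergence rate is λ = (1 − α)(n + g + δ).
λ = (1 − 0.45) × 0.134 = 0.55 × 0.134 = 0.0737
Half-life = ln 2 / λ = 0.6931 / 0.0737 ≈ 9.40 years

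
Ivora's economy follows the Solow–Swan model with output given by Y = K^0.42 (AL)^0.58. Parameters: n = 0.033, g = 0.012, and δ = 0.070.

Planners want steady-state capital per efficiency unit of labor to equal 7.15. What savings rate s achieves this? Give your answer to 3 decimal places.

s ≈ 0.360

Steady state requires s·f(k) = (n + g + δ)·k, i.e. s·k^α = (n + g + δ)·k.
So s / (n + g + δ) = (k*)^(1−α) = 7.15^0.58 = 3.1297.
Therefore s = 3.1297 × (n + g + δ) = 3.1297 × 0.115 = 0.3599.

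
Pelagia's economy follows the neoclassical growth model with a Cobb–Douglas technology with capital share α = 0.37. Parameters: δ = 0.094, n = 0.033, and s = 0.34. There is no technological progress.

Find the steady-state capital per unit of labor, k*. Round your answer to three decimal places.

k* ≈ 4.774

In steady state, investment equals break-even investment: s·k^α = (n + δ)·k.
Dividing both sides by k: k^(1−α) = s / (n + δ).
k^0.63 = 0.34 / (0.033 + 0.094) = 0.34 / 0.127 = 2.6772
k* = 2.6772^(1/0.63) ≈ 4.7737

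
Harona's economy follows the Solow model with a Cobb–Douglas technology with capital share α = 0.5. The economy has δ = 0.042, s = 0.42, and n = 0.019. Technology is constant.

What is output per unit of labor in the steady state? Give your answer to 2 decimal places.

y* = 6.89

At the steady state, Δk = 0, so s·k^α = (n + δ)·k.
Rearranging, k^(1−α) = s / (n + δ).
k^0.5 = 0.42 / (0.019 + 0.042) = 0.42 / 0.061 = 6.8852
k* = 6.8852^(1/0.5) ≈ 47.4060
y* = (k*)^α = 47.4060^0.5 ≈ 6.8852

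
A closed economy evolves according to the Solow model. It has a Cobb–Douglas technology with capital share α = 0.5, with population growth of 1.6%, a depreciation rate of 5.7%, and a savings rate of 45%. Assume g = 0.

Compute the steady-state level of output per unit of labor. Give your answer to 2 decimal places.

Steady state requires s·f(k) = (n + δ)·k, i.e. s·k^α = (n + δ)·k.
Dividing both sides by k: k^(1−α) = s / (n + δ).
k^0.5 = 0.45 / (0.016 + 0.057) = 0.45 / 0.073 = 6.1644
k* = 6.1644^(1/0.5) ≈ 37.9998
y* = (k*)^α = 37.9998^0.5 ≈ 6.1644

y* = 6.16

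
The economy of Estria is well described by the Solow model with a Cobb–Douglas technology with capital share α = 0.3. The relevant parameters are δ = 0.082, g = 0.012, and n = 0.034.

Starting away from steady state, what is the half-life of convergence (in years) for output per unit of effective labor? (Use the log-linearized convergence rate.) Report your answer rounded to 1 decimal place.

Near the steady state the convergence rate is λ = (1 − α)(n + g + δ).
λ = (1 − 0.3) × 0.128 = 0.7 × 0.128 = 0.0896
Half-life = ln 2 / λ = 0.6931 / 0.0896 ≈ 7.74 years

half-life ≈ 7.7 years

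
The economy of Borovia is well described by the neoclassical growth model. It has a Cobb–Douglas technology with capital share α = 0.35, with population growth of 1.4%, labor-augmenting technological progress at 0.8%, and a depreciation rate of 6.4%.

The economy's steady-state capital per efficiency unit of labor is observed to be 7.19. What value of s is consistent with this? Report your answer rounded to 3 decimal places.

At the steady state, Δk = 0, so s·k^α = (n + g + δ)·k.
So s / (n + g + δ) = (k*)^(1−α) = 7.19^0.65 = 3.6047.
Therefore s = 3.6047 × (n + g + δ) = 3.6047 × 0.086 = 0.3100.

s ≈ 0.310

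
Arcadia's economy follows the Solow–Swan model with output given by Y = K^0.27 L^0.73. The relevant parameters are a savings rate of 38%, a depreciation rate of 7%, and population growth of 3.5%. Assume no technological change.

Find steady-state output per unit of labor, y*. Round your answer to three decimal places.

y* ≈ 1.609

In steady state, investment equals break-even investment: s·k^α = (n + δ)·k.
Rearranging, k^(1−α) = s / (n + δ).
k^0.73 = 0.38 / (0.035 + 0.070) = 0.38 / 0.105 = 3.6190
k* = 3.6190^(1/0.73) ≈ 5.8236
y* = (k*)^α = 5.8236^0.27 ≈ 1.6092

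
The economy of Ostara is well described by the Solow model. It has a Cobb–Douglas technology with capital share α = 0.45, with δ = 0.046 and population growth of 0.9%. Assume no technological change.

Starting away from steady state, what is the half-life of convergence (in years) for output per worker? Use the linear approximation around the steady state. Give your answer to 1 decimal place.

t_½ ≈ 22.9 years

Near the steady state the convergence rate is λ = (1 − α)(n + δ).
λ = (1 − 0.45) × 0.055 = 0.55 × 0.055 = 0.03025
Half-life = ln 2 / λ = 0.6931 / 0.03025 ≈ 22.91 years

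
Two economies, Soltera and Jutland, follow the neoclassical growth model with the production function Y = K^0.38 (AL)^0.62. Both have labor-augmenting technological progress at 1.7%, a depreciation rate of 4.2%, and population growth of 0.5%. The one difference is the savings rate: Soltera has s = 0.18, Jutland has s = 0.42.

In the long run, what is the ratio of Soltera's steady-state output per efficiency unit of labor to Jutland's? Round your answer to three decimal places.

Steady-state y* = [s/(n + g + δ)]^(α/(1−α)), so the ratio is [ (s_S/(n + g + δ)_S) / (s_J/(n + g + δ)_J) ]^0.6129.
s_S/(n + g + δ)_S = 0.18/0.064 = 2.8125; s_J/(n + g + δ)_J = 0.42/0.064 = 6.5625.
Ratio = (2.8125/6.5625)^0.6129 = 0.4286^0.6129 ≈ 0.5950

ratio ≈ 0.595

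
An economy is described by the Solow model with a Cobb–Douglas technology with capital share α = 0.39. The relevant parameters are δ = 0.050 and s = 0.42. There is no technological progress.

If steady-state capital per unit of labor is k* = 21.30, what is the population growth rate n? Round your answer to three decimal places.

In steady state, investment equals break-even investment: s·k^α = (n + δ)·k.
So s / (n + δ) = (k*)^(1−α) = 21.30^0.61 = 6.4612.
Therefore n + δ = s / 6.4612 = 0.42 / 6.4612 = 0.0650, so n = 0.0650 − 0.050 = 0.0150.

n ≈ 0.015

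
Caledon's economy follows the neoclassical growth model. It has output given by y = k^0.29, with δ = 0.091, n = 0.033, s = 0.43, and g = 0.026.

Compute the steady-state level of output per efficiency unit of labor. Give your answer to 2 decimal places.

y* = 1.54

In steady state, investment equals break-even investment: s·k^α = (n + g + δ)·k.
Rearranging, k^(1−α) = s / (n + g + δ).
k^0.71 = 0.43 / (0.033 + 0.026 + 0.091) = 0.43 / 0.150 = 2.8667
k* = 2.8667^(1/0.71) ≈ 4.4076
y* = (k*)^α = 4.4076^0.29 ≈ 1.5375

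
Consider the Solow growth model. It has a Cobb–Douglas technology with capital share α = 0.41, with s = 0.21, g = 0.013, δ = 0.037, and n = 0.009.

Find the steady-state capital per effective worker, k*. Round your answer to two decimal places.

k* = 8.60

In steady state, investment equals break-even investment: s·k^α = (n + g + δ)·k.
Rearranging, k^(1−α) = s / (n + g + δ).
k^0.59 = 0.21 / (0.009 + 0.013 + 0.037) = 0.21 / 0.059 = 3.5593
k* = 3.5593^(1/0.59) ≈ 8.6004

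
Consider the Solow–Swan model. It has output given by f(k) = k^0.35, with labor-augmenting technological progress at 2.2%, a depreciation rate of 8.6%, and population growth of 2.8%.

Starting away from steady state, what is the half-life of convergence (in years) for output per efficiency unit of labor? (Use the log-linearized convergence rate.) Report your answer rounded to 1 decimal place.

Near the steady state the convergence rate is λ = (1 − α)(n + g + δ).
λ = (1 − 0.35) × 0.136 = 0.65 × 0.136 = 0.0884
Half-life = ln 2 / λ = 0.6931 / 0.0884 ≈ 7.84 years

half-life ≈ 7.8 years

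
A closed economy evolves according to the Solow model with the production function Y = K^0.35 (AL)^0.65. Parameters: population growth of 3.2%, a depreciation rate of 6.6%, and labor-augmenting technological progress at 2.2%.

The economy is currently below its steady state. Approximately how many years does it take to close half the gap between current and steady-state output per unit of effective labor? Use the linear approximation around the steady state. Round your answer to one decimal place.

t_½ ≈ 8.9 years

Near the steady state the convergence rate is λ = (1 − α)(n + g + δ).
λ = (1 − 0.35) × 0.120 = 0.65 × 0.120 = 0.0780
Half-life = ln 2 / λ = 0.6931 / 0.0780 ≈ 8.89 years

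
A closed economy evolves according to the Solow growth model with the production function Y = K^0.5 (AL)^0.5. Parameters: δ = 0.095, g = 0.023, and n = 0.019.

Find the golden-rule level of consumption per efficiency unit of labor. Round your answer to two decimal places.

At the golden rule, f'(k) = n + g + δ, so α·k^(α−1) = n + g + δ and k_gold = (α/(n + g + δ))^(1/(1−α)).
k_gold = (0.5/0.137)^(1/0.5) = 3.6496^2 ≈ 13.3196
c_gold = f(k_gold) − (n + g + δ)·k_gold = 3.6496 − 0.137×13.3196 ≈ 1.8248

c_gold ≈ 1.82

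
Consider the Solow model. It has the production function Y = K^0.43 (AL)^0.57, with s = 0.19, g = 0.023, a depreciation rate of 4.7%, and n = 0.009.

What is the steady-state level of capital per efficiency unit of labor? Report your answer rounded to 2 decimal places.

k* = 4.66

At the steady state, Δk = 0, so s·k^α = (n + g + δ)·k.
Rearranging, k^(1−α) = s / (n + g + δ).
k^0.57 = 0.19 / (0.009 + 0.023 + 0.047) = 0.19 / 0.079 = 2.4051
k* = 2.4051^(1/0.57) ≈ 4.6629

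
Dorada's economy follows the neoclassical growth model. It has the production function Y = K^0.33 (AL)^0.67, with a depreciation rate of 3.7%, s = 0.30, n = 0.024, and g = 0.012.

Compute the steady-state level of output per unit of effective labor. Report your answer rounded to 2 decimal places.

y* ≈ 2.01

In steady state, investment equals break-even investment: s·k^α = (n + g + δ)·k.
Rearranging, k^(1−α) = s / (n + g + δ).
k^0.67 = 0.30 / (0.024 + 0.012 + 0.037) = 0.30 / 0.073 = 4.1096
k* = 4.1096^(1/0.67) ≈ 8.2436
y* = (k*)^α = 8.2436^0.33 ≈ 2.0059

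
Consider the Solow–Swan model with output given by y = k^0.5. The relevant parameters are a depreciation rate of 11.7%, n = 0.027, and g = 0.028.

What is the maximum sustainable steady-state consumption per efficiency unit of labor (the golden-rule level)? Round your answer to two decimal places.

At the golden rule, f'(k) = n + g + δ, so α·k^(α−1) = n + g + δ and k_gold = (α/(n + g + δ))^(1/(1−α)).
k_gold = (0.5/0.172)^(1/0.5) = 2.9070^2 ≈ 8.4506
c_gold = f(k_gold) − (n + g + δ)·k_gold = 2.9070 − 0.172×8.4506 ≈ 1.4535

c_gold ≈ 1.45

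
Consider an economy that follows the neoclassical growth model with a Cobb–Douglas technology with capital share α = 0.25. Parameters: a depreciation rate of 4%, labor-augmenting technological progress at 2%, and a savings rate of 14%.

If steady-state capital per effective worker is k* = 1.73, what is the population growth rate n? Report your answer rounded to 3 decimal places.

Steady state requires s·f(k) = (n + g + δ)·k, i.e. s·k^α = (n + g + δ)·k.
So s / (n + g + δ) = (k*)^(1−α) = 1.73^0.75 = 1.5085.
Therefore n + g + δ = s / 1.5085 = 0.14 / 1.5085 = 0.0928, so n = 0.0928 − 0.060 = 0.0328.

n ≈ 0.033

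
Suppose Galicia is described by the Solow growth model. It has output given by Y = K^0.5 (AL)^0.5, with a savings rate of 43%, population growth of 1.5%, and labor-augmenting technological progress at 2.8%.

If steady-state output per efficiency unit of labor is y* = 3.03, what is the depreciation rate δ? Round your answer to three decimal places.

δ ≈ 0.099

In steady state, investment equals break-even investment: s·k^α = (n + g + δ)·k.
Since y* = [s/(n + g + δ)]^(α/(1−α)), we have s/(n + g + δ) = (y*)^((1−α)/α) = 3.03^1 = 3.0300.
Therefore n + g + δ = s / 3.0300 = 0.43 / 3.0300 = 0.1419, so δ = 0.1419 − 0.043 = 0.0989.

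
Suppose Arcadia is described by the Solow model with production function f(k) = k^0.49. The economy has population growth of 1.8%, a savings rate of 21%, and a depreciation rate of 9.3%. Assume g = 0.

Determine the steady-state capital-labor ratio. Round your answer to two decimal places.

k* = 3.49

Steady state requires s·f(k) = (n + δ)·k, i.e. s·k^α = (n + δ)·k.
Rearranging, k^(1−α) = s / (n + δ).
k^0.51 = 0.21 / (0.018 + 0.093) = 0.21 / 0.111 = 1.8919
k* = 1.8919^(1/0.51) ≈ 3.4909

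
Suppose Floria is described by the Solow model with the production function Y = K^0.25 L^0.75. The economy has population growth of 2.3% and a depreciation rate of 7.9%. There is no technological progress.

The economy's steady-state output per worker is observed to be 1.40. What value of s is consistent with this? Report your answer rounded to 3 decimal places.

At the steady state, Δk = 0, so s·k^α = (n + δ)·k.
Since y* = [s/(n + δ)]^(α/(1−α)), we have s/(n + δ) = (y*)^((1−α)/α) = 1.40^3 = 2.7440.
Therefore s = 2.7440 × (n + δ) = 2.7440 × 0.102 = 0.2799.

s ≈ 0.280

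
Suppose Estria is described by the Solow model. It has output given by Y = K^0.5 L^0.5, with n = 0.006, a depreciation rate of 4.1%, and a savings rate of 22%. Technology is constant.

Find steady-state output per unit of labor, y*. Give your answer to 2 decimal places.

y* = 4.68

At the steady state, Δk = 0, so s·k^α = (n + δ)·k.
Rearranging, k^(1−α) = s / (n + δ).
k^0.5 = 0.22 / (0.006 + 0.041) = 0.22 / 0.047 = 4.6809
k* = 4.6809^(1/0.5) ≈ 21.9108
y* = (k*)^α = 21.9108^0.5 ≈ 4.6809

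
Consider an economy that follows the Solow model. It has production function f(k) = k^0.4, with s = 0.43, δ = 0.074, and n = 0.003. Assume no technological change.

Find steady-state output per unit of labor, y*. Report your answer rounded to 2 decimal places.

Steady state requires s·f(k) = (n + δ)·k, i.e. s·k^α = (n + δ)·k.
Rearranging, k^(1−α) = s / (n + δ).
k^0.6 = 0.43 / (0.003 + 0.074) = 0.43 / 0.077 = 5.5844
k* = 5.5844^(1/0.6) ≈ 17.5777
y* = (k*)^α = 17.5777^0.4 ≈ 3.1476

y* ≈ 3.15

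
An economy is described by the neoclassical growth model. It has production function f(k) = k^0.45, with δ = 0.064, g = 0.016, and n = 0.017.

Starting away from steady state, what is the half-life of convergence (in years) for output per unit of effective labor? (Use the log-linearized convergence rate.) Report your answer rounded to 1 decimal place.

half-life ≈ 13.0 years

Near the steady state the convergence rate is λ = (1 − α)(n + g + δ).
λ = (1 − 0.45) × 0.097 = 0.55 × 0.097 = 0.05335
Half-life = ln 2 / λ = 0.6931 / 0.05335 ≈ 12.99 years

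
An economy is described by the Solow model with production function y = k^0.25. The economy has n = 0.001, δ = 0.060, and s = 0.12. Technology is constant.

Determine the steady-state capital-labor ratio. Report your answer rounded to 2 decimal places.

Steady state requires s·f(k) = (n + δ)·k, i.e. s·k^α = (n + δ)·k.
Dividing both sides by k: k^(1−α) = s / (n + δ).
k^0.75 = 0.12 / (0.001 + 0.060) = 0.12 / 0.061 = 1.9672
k* = 1.9672^(1/0.75) ≈ 2.4649

k* ≈ 2.46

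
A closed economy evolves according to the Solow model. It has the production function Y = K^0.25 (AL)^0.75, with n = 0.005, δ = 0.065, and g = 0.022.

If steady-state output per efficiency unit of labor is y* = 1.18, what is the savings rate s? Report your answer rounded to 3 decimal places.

s ≈ 0.151

At the steady state, Δk = 0, so s·k^α = (n + g + δ)·k.
Since y* = [s/(n + g + δ)]^(α/(1−α)), we have s/(n + g + δ) = (y*)^((1−α)/α) = 1.18^3 = 1.6430.
Therefore s = 1.6430 × (n + g + δ) = 1.6430 × 0.092 = 0.1512.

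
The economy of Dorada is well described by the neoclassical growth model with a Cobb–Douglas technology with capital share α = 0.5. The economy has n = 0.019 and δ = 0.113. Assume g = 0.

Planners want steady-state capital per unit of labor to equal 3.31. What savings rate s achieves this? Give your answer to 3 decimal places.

At the steady state, Δk = 0, so s·k^α = (n + δ)·k.
So s / (n + δ) = (k*)^(1−α) = 3.31^0.5 = 1.8193.
Therefore s = 1.8193 × (n + δ) = 1.8193 × 0.132 = 0.2401.

s ≈ 0.240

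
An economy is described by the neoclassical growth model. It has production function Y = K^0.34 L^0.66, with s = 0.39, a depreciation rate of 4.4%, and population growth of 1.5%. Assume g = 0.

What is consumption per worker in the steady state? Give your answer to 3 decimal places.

c* = 1.614

In steady state, investment equals break-even investment: s·k^α = (n + δ)·k.
Dividing both sides by k: k^(1−α) = s / (n + δ).
k^0.66 = 0.39 / (0.015 + 0.044) = 0.39 / 0.059 = 6.6102
k* = 6.6102^(1/0.66) ≈ 17.4884
y* = (k*)^α = 17.4884^0.34 ≈ 2.6457
c* = (1 − s)·y* = (1 − 0.39) × 2.6457 ≈ 1.6139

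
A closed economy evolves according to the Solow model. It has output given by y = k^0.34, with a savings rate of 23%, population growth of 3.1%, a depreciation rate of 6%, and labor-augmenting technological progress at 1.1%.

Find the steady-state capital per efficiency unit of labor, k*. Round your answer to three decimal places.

k* = 3.428

Steady state requires s·f(k) = (n + g + δ)·k, i.e. s·k^α = (n + g + δ)·k.
Rearranging, k^(1−α) = s / (n + g + δ).
k^0.66 = 0.23 / (0.031 + 0.011 + 0.060) = 0.23 / 0.102 = 2.2549
k* = 2.2549^(1/0.66) ≈ 3.4280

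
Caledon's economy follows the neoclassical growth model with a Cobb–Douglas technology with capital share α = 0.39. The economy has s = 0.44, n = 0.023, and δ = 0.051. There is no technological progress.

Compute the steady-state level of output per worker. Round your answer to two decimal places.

At the steady state, Δk = 0, so s·k^α = (n + δ)·k.
Rearranging, k^(1−α) = s / (n + δ).
k^0.61 = 0.44 / (0.023 + 0.051) = 0.44 / 0.074 = 5.9459
k* = 5.9459^(1/0.61) ≈ 18.5870
y* = (k*)^α = 18.5870^0.39 ≈ 3.1260

y* ≈ 3.13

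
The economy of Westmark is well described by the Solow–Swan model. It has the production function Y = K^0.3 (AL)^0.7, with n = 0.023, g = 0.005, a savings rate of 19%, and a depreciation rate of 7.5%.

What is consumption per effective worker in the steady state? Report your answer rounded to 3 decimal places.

c* = 1.053

In steady state, investment equals break-even investment: s·k^α = (n + g + δ)·k.
Dividing both sides by k: k^(1−α) = s / (n + g + δ).
k^0.7 = 0.19 / (0.023 + 0.005 + 0.075) = 0.19 / 0.103 = 1.8447
k* = 1.8447^(1/0.7) ≈ 2.3982
y* = (k*)^α = 2.3982^0.3 ≈ 1.3001
c* = (1 − s)·y* = (1 − 0.19) × 1.3001 ≈ 1.0531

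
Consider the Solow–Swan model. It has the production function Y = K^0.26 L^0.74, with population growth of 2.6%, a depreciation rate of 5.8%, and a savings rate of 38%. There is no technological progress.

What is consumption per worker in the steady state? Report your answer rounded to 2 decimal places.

c* = 1.05

Steady state requires s·f(k) = (n + δ)·k, i.e. s·k^α = (n + δ)·k.
Dividing both sides by k: k^(1−α) = s / (n + δ).
k^0.74 = 0.38 / (0.026 + 0.058) = 0.38 / 0.084 = 4.5238
k* = 4.5238^(1/0.74) ≈ 7.6880
y* = (k*)^α = 7.6880^0.26 ≈ 1.6995
c* = (1 − s)·y* = (1 − 0.38) × 1.6995 ≈ 1.0537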